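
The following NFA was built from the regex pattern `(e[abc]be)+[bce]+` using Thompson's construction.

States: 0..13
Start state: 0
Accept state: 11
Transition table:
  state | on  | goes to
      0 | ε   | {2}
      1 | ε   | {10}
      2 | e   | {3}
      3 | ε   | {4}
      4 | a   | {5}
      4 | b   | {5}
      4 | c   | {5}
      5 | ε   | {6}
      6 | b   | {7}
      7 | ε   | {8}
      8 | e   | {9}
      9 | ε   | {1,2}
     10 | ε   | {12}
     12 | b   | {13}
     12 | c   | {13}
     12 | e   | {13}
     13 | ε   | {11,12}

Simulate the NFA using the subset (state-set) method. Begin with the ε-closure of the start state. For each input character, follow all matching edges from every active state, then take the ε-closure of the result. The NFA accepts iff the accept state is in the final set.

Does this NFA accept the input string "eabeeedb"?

S₀ = ε-closure({0}) = {0,2}
'e' @ 1: {3,4}
'a' @ 2: {5,6}
'b' @ 3: {7,8}
'e' @ 4: {1,2,9,10,12}
'e' @ 5: {3,4,11,12,13}  ✓accept
'e' @ 6: {11,12,13}  ✓accept
'd' @ 7: {}  — state set empty
rest 'b' ignored (set empty)
after full input: {}  (accept=11 not in)

Answer: REJECT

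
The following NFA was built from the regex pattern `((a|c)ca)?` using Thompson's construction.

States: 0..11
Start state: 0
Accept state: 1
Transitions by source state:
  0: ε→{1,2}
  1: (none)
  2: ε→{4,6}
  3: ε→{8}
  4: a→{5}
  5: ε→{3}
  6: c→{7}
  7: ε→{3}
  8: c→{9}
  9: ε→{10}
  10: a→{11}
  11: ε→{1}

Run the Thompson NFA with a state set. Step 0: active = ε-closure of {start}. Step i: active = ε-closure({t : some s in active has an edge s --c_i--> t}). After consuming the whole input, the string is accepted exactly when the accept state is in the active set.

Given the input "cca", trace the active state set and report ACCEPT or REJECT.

initial (ε-close {0}): {0,1,2,4,6}
'c' @ 1: {3,7,8}
'c' @ 2: {9,10}
'a' @ 3: {1,11}  (accept∈set)
after full input: {1,11}  (accept=1 in)

Answer: ACCEPT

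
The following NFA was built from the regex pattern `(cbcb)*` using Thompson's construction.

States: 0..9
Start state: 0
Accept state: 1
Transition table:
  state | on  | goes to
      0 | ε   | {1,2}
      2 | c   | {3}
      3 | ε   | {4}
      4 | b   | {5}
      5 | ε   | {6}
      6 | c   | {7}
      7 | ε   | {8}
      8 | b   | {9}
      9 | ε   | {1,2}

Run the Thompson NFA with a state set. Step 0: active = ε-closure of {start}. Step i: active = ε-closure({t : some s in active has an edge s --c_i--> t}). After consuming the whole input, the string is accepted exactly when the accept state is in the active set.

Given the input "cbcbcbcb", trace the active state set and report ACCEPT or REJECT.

initial (ε-close {0}): {0,1,2}
'c' @ 1: {3,4}
'b' @ 2: {5,6}
'c' @ 3: {7,8}
'b' @ 4: {1,2,9}  [accepting]
'c' @ 5: {3,4}
'b' @ 6: {5,6}
'c' @ 7: {7,8}
'b' @ 8: {1,2,9}  [accepting]
after full input: {1,2,9}  (accept=1 in)

Answer: ACCEPT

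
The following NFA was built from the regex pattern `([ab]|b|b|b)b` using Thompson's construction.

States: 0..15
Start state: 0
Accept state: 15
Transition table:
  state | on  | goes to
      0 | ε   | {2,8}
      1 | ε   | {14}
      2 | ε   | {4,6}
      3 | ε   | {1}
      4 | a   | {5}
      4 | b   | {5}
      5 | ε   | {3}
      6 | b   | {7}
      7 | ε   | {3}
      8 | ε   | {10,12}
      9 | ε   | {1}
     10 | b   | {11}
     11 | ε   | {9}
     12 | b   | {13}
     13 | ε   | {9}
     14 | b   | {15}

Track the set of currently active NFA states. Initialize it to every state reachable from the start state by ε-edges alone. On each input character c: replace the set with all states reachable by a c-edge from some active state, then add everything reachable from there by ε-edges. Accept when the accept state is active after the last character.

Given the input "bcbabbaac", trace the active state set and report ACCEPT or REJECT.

Answer: REJECT

Trace:
start: ε-closure({0}) = {0,2,4,6,8,10,12}
'b' @ 1: {1,3,5,7,9,11,13,14}
'c' @ 2: {}  — state set empty
rest 'babbaac' ignored (set empty)
end set {} — state 15 not in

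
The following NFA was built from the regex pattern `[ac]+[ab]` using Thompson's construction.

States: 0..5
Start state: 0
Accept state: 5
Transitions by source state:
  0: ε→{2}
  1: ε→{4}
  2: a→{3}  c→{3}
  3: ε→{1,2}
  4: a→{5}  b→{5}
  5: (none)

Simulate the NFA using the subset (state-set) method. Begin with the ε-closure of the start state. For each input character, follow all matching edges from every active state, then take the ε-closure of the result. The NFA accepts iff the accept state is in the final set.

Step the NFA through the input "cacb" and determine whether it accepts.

Answer: ACCEPT

Steps:
start: ε-closure({0}) = {0,2}
'c' @ 1: {1,2,3,4}
'a' @ 2: {1,2,3,4,5}  ✓accept
'c' @ 3: {1,2,3,4}
'b' @ 4: {5}  ✓accept
end set {5} — state 5 in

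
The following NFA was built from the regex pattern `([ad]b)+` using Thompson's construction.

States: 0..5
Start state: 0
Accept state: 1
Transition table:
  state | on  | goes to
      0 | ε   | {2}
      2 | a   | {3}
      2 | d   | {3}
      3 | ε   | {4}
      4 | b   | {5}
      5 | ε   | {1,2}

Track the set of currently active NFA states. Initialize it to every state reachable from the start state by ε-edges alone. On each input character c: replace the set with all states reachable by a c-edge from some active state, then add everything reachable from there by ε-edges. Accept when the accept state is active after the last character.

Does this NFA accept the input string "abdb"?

start: ε-closure({0}) = {0,2}
'a' @ 1: {3,4}
'b' @ 2: {1,2,5}  ✓accept
'd' @ 3: {3,4}
'b' @ 4: {1,2,5}  ✓accept
after full input: {1,2,5}  (accept=1 in)

Answer: ACCEPT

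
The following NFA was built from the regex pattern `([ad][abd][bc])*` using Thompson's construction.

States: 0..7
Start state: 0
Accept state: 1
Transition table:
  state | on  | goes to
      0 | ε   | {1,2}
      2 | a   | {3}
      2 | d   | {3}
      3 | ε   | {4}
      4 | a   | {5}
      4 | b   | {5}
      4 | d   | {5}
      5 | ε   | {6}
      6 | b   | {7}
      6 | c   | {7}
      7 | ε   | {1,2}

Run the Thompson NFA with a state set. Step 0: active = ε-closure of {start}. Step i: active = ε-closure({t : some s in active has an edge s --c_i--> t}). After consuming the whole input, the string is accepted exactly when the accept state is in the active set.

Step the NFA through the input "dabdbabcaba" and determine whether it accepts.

initial (ε-close {0}): {0,1,2}
'd' @ 1: {3,4}
'a' @ 2: {5,6}
'b' @ 3: {1,2,7}  [accepting]
'd' @ 4: {3,4}
'b' @ 5: {5,6}
'a' @ 6: {}  — no active states
rest 'bcaba' ignored (set empty)
final: {}; accept 1 not in set

Answer: REJECT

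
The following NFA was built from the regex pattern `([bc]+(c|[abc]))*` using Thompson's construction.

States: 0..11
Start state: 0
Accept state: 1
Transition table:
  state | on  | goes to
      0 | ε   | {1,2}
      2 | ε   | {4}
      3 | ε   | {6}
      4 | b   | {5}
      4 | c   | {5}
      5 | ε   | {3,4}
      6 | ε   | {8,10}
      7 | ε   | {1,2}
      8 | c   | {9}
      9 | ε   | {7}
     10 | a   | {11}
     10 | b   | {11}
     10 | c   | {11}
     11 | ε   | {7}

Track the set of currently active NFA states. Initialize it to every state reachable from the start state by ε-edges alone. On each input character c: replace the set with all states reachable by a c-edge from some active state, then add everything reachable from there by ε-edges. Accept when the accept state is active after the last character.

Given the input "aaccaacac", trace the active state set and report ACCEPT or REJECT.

Answer: REJECT

Derivation:
initial (ε-close {0}): {0,1,2,4}
'a' @ 1: {}  — state set empty
rest 'accaacac' ignored (set empty)
final: {}; accept 1 not in set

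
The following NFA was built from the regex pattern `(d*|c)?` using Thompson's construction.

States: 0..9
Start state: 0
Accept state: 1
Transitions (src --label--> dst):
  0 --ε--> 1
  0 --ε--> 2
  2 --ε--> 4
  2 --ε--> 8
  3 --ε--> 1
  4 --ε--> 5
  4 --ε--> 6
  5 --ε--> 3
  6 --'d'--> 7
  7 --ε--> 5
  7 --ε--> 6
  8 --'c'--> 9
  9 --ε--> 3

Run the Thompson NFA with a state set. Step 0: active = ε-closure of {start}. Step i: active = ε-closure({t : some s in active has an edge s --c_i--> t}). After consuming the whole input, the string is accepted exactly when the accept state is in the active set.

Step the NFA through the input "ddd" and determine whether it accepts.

Answer: ACCEPT

Trace:
S₀ = ε-closure({0}) = {0,1,2,3,4,5,6,8}
'd' @ 1: {1,3,5,6,7}  (accept∈set)
'd' @ 2: {1,3,5,6,7}  (accept∈set)
'd' @ 3: {1,3,5,6,7}  (accept∈set)
after full input: {1,3,5,6,7}  (accept=1 in)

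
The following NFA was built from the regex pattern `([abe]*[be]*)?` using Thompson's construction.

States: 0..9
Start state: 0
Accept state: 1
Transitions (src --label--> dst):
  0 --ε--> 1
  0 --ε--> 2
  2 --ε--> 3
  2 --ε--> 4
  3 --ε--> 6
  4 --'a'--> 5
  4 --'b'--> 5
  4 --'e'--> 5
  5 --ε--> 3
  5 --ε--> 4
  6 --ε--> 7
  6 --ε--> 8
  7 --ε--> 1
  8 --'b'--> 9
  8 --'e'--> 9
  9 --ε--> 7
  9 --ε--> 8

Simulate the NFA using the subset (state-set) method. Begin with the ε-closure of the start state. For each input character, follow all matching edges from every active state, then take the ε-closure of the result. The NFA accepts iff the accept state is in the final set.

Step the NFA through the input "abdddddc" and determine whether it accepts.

initial (ε-close {0}): {0,1,2,3,4,6,7,8}
'a' @ 1: {1,3,4,5,6,7,8}  (accept∈set)
'b' @ 2: {1,3,4,5,6,7,8,9}  (accept∈set)
'd' @ 3: {}  — no active states
rest 'ddddc' ignored (set empty)
after full input: {}  (accept=1 not in)

Answer: REJECT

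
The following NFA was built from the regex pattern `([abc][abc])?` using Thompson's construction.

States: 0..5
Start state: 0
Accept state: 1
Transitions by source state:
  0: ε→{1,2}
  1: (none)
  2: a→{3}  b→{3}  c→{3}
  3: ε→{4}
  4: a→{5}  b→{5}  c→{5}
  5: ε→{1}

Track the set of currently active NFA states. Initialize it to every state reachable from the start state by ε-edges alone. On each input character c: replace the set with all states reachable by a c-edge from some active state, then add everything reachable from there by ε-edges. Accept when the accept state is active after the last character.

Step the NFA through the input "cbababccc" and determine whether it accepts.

initial (ε-close {0}): {0,1,2}
'c' @ 1: {3,4}
'b' @ 2: {1,5}  ✓accept
'a' @ 3: {}  — no active states
rest 'babccc' ignored (set empty)
final: {}; accept 1 not in set

Answer: REJECT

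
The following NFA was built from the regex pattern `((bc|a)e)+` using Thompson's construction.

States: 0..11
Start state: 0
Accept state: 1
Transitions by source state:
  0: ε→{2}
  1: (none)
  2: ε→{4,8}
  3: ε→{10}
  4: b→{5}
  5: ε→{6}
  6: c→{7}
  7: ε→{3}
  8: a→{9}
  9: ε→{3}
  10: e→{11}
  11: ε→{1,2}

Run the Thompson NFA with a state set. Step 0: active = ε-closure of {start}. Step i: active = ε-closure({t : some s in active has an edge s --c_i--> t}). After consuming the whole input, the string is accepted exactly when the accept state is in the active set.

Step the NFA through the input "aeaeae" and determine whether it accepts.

initial (ε-close {0}): {0,2,4,8}
'a' @ 1: {3,9,10}
'e' @ 2: {1,2,4,8,11}  [accepting]
'a' @ 3: {3,9,10}
'e' @ 4: {1,2,4,8,11}  [accepting]
'a' @ 5: {3,9,10}
'e' @ 6: {1,2,4,8,11}  [accepting]
end set {1,2,4,8,11} — state 1 in

Answer: ACCEPT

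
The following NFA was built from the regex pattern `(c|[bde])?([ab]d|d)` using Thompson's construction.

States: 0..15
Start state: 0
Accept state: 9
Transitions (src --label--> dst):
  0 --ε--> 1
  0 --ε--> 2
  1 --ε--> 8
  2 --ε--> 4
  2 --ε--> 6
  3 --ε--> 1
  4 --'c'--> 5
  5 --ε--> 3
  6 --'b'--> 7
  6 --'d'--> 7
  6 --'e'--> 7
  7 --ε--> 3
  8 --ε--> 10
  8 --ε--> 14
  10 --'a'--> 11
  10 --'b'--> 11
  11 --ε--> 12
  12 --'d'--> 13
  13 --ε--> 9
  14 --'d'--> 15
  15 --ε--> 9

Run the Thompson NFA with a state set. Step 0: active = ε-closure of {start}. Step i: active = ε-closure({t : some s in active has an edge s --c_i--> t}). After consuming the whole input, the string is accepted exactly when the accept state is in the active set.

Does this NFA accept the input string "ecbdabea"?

initial (ε-close {0}): {0,1,2,4,6,8,10,14}
'e' @ 1: {1,3,7,8,10,14}
'c' @ 2: {}  — no active states
rest 'bdabea' ignored (set empty)
end set {} — state 9 not in

Answer: REJECT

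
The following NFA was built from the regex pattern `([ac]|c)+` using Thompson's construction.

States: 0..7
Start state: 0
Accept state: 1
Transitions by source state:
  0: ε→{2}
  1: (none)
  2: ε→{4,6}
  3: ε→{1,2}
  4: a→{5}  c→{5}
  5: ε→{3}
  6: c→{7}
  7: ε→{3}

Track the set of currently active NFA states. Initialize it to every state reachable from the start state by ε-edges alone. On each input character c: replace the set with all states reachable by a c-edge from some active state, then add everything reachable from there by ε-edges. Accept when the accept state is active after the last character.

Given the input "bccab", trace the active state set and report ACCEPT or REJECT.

initial (ε-close {0}): {0,2,4,6}
'b' @ 1: {}  — state set empty
rest 'ccab' ignored (set empty)
end set {} — state 1 not in

Answer: REJECT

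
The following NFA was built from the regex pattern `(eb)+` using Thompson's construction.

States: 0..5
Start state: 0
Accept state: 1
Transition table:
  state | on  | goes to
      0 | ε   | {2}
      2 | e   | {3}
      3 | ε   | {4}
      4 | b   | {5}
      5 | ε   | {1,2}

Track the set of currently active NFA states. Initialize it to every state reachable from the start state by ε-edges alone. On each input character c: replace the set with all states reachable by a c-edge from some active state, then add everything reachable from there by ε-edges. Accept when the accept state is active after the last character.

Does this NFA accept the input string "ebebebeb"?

S₀ = ε-closure({0}) = {0,2}
'e' @ 1: {3,4}
'b' @ 2: {1,2,5}  ✓accept
'e' @ 3: {3,4}
'b' @ 4: {1,2,5}  ✓accept
'e' @ 5: {3,4}
'b' @ 6: {1,2,5}  ✓accept
'e' @ 7: {3,4}
'b' @ 8: {1,2,5}  ✓accept
end set {1,2,5} — state 1 in

Answer: ACCEPT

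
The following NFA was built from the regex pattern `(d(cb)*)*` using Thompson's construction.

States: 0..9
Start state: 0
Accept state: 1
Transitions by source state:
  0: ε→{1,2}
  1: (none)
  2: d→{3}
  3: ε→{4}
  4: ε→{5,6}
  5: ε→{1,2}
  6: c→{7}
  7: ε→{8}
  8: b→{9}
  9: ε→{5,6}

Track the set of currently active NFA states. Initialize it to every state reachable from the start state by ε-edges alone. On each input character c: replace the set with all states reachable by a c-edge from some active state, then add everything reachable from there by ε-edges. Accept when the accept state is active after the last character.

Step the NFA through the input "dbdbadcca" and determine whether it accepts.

Answer: REJECT

Derivation:
S₀ = ε-closure({0}) = {0,1,2}
'd' @ 1: {1,2,3,4,5,6}  ✓accept
'b' @ 2: {}  — state set empty
rest 'dbadcca' ignored (set empty)
end set {} — state 1 not in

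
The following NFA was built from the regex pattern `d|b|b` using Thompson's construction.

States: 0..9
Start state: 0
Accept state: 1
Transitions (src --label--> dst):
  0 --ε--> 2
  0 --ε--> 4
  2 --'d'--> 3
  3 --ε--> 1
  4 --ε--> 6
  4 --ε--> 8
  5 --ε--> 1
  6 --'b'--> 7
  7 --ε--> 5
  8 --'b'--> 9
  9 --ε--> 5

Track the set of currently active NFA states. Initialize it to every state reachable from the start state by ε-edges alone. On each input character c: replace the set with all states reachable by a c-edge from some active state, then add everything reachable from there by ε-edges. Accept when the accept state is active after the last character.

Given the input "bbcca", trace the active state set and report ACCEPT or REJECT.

initial (ε-close {0}): {0,2,4,6,8}
'b' @ 1: {1,5,7,9}  [accepting]
'b' @ 2: {}  — dead — no transitions
rest 'cca' ignored (set empty)
end set {} — state 1 not in

Answer: REJECT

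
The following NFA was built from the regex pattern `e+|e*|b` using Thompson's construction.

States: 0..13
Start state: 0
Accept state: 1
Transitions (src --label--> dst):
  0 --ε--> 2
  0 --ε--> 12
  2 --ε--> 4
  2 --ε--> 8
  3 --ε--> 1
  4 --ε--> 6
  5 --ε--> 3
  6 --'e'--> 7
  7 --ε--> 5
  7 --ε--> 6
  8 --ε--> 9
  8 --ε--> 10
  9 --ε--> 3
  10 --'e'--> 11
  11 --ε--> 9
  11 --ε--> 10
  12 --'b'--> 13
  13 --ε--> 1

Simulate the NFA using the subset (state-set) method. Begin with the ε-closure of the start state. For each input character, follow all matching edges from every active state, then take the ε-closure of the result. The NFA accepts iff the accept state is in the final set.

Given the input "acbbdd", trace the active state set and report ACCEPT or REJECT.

S₀ = ε-closure({0}) = {0,1,2,3,4,6,8,9,10,12}
'a' @ 1: {}  — state set empty
rest 'cbbdd' ignored (set empty)
after full input: {}  (accept=1 not in)

Answer: REJECT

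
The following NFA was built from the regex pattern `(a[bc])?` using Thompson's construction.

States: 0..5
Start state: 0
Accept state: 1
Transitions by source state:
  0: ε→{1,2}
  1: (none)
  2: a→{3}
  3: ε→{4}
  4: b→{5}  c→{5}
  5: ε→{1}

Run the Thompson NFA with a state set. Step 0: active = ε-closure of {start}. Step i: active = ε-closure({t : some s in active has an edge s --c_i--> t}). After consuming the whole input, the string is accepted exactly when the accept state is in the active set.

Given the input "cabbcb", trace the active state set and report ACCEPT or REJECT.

S₀ = ε-closure({0}) = {0,1,2}
'c' @ 1: {}  — dead — no transitions
rest 'abbcb' ignored (set empty)
final: {}; accept 1 not in set

Answer: REJECT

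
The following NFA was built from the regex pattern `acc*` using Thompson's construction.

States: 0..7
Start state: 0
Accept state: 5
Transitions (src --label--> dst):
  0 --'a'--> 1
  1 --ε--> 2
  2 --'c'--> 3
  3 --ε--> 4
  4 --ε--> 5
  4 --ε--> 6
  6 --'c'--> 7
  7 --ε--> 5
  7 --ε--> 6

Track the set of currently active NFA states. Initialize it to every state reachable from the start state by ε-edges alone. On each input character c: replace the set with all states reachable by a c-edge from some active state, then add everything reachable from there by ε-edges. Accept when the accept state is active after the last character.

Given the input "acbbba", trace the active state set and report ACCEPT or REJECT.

Answer: REJECT

Trace:
S₀ = ε-closure({0}) = {0}
'a' @ 1: {1,2}
'c' @ 2: {3,4,5,6}  [accepting]
'b' @ 3: {}  — dead — no transitions
rest 'bba' ignored (set empty)
after full input: {}  (accept=5 not in)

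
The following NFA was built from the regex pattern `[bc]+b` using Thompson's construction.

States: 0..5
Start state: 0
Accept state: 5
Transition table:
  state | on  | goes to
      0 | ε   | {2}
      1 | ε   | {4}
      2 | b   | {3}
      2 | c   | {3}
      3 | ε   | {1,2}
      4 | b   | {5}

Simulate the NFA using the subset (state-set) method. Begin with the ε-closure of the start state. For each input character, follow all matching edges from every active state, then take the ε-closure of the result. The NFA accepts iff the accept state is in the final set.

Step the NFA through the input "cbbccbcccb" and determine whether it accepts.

initial (ε-close {0}): {0,2}
'c' @ 1: {1,2,3,4}
'b' @ 2: {1,2,3,4,5}  (accept∈set)
'b' @ 3: {1,2,3,4,5}  (accept∈set)
'c' @ 4: {1,2,3,4}
'c' @ 5: {1,2,3,4}
'b' @ 6: {1,2,3,4,5}  (accept∈set)
'c' @ 7: {1,2,3,4}
'c' @ 8: {1,2,3,4}
'c' @ 9: {1,2,3,4}
'b' @ 10: {1,2,3,4,5}  (accept∈set)
after full input: {1,2,3,4,5}  (accept=5 in)

Answer: ACCEPT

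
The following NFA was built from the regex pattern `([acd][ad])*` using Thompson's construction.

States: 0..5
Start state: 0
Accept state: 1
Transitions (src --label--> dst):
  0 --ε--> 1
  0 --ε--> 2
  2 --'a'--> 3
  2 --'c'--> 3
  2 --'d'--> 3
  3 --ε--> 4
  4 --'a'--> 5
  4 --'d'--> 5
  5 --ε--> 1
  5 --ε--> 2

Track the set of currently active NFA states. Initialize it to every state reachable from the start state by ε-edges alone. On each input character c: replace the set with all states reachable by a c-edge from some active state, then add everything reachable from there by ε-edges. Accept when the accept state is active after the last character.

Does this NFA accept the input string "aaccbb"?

initial (ε-close {0}): {0,1,2}
'a' @ 1: {3,4}
'a' @ 2: {1,2,5}  (accept∈set)
'c' @ 3: {3,4}
'c' @ 4: {}  — state set empty
rest 'bb' ignored (set empty)
final: {}; accept 1 not in set

Answer: REJECT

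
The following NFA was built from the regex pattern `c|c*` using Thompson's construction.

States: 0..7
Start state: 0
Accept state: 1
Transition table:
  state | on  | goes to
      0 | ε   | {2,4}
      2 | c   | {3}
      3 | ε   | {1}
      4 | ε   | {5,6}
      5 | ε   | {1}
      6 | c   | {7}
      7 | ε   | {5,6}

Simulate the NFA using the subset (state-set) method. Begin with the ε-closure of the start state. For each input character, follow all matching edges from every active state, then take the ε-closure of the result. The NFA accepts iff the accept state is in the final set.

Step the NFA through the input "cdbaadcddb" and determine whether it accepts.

initial (ε-close {0}): {0,1,2,4,5,6}
'c' @ 1: {1,3,5,6,7}  ✓accept
'd' @ 2: {}  — state set empty
rest 'baadcddb' ignored (set empty)
after full input: {}  (accept=1 not in)

Answer: REJECT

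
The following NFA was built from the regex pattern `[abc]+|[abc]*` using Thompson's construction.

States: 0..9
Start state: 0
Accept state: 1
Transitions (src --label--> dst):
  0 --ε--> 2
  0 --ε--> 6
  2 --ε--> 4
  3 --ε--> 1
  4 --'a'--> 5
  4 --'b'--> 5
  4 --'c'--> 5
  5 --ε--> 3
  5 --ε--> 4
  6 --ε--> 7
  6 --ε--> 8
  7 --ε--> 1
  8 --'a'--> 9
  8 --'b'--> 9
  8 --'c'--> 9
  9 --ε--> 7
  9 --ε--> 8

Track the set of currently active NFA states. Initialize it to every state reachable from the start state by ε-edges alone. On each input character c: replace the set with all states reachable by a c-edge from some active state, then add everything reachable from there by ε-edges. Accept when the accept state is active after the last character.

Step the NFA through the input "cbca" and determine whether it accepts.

initial (ε-close {0}): {0,1,2,4,6,7,8}
'c' @ 1: {1,3,4,5,7,8,9}  ✓accept
'b' @ 2: {1,3,4,5,7,8,9}  ✓accept
'c' @ 3: {1,3,4,5,7,8,9}  ✓accept
'a' @ 4: {1,3,4,5,7,8,9}  ✓accept
final: {1,3,4,5,7,8,9}; accept 1 in set

Answer: ACCEPT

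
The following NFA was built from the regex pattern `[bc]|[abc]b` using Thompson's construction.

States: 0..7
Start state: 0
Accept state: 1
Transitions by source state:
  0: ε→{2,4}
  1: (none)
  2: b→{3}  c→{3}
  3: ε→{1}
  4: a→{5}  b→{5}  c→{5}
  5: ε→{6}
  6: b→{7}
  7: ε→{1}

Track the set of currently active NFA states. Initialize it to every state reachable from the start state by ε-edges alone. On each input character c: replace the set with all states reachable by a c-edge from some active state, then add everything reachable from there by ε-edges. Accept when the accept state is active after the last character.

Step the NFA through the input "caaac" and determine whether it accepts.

Answer: REJECT

Steps:
start: ε-closure({0}) = {0,2,4}
'c' @ 1: {1,3,5,6}  [accepting]
'a' @ 2: {}  — no active states
rest 'aac' ignored (set empty)
after full input: {}  (accept=1 not in)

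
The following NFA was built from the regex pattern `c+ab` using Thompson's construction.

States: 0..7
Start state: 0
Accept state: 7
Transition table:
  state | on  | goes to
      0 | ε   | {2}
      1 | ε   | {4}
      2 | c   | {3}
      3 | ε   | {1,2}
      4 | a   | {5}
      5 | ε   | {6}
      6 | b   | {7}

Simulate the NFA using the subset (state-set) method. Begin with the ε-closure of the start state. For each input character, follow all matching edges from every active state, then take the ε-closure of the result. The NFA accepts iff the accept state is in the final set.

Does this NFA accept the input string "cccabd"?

initial (ε-close {0}): {0,2}
'c' @ 1: {1,2,3,4}
'c' @ 2: {1,2,3,4}
'c' @ 3: {1,2,3,4}
'a' @ 4: {5,6}
'b' @ 5: {7}  (accept∈set)
'd' @ 6: {}  — no active states
final: {}; accept 7 not in set

Answer: REJECT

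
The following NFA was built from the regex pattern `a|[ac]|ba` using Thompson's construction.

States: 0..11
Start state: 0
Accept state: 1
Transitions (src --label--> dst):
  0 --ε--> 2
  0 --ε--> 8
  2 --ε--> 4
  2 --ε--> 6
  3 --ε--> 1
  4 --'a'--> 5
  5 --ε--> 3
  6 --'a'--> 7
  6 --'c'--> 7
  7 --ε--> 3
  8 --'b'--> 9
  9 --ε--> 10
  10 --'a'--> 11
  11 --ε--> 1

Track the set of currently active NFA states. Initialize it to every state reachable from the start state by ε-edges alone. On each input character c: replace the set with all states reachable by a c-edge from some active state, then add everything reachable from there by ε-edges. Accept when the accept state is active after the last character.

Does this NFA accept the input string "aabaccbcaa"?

start: ε-closure({0}) = {0,2,4,6,8}
'a' @ 1: {1,3,5,7}  (accept∈set)
'a' @ 2: {}  — state set empty
rest 'baccbcaa' ignored (set empty)
after full input: {}  (accept=1 not in)

Answer: REJECT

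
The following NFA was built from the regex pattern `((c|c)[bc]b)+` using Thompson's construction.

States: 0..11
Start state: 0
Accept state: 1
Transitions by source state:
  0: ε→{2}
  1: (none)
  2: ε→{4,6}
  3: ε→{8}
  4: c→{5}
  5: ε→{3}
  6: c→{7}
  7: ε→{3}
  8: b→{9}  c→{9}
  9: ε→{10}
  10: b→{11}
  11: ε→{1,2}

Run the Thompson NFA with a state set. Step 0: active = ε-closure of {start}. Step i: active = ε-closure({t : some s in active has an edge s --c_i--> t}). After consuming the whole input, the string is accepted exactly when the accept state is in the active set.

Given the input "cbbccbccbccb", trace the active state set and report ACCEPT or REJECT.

Answer: ACCEPT

Derivation:
S₀ = ε-closure({0}) = {0,2,4,6}
'c' @ 1: {3,5,7,8}
'b' @ 2: {9,10}
'b' @ 3: {1,2,4,6,11}  ✓accept
'c' @ 4: {3,5,7,8}
'c' @ 5: {9,10}
'b' @ 6: {1,2,4,6,11}  ✓accept
'c' @ 7: {3,5,7,8}
'c' @ 8: {9,10}
'b' @ 9: {1,2,4,6,11}  ✓accept
'c' @ 10: {3,5,7,8}
'c' @ 11: {9,10}
'b' @ 12: {1,2,4,6,11}  ✓accept
final: {1,2,4,6,11}; accept 1 in set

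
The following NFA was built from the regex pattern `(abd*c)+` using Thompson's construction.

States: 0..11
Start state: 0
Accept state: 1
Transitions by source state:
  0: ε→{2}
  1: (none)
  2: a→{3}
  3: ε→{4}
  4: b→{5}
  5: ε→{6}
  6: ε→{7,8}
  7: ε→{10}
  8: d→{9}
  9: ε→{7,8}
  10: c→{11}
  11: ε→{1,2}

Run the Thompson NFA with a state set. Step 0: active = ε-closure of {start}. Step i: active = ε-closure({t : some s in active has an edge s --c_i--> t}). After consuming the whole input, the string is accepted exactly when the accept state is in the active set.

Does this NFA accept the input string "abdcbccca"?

S₀ = ε-closure({0}) = {0,2}
'a' @ 1: {3,4}
'b' @ 2: {5,6,7,8,10}
'd' @ 3: {7,8,9,10}
'c' @ 4: {1,2,11}  ✓accept
'b' @ 5: {}  — no active states
rest 'ccca' ignored (set empty)
final: {}; accept 1 not in set

Answer: REJECT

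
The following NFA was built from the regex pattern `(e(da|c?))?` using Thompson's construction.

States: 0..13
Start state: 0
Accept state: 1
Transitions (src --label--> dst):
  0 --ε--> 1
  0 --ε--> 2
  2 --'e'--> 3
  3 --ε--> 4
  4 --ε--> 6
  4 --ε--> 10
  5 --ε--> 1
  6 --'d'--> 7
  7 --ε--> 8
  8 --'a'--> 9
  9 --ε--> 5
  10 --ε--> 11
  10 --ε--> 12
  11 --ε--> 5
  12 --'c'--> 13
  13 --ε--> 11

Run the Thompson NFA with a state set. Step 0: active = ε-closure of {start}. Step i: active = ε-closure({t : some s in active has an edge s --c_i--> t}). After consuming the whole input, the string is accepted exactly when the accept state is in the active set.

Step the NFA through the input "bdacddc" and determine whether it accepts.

Answer: REJECT

Trace:
S₀ = ε-closure({0}) = {0,1,2}
'b' @ 1: {}  — state set empty
rest 'dacddc' ignored (set empty)
after full input: {}  (accept=1 not in)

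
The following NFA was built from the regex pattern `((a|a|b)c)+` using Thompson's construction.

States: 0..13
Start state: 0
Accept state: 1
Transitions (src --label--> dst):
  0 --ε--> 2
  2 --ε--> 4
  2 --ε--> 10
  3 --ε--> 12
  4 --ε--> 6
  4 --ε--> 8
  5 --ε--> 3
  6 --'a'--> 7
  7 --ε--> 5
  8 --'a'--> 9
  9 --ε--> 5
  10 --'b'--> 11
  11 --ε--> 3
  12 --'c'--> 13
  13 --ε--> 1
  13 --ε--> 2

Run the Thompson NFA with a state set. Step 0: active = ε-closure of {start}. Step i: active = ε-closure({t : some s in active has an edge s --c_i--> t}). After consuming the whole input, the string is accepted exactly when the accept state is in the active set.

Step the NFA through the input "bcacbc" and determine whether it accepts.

S₀ = ε-closure({0}) = {0,2,4,6,8,10}
'b' @ 1: {3,11,12}
'c' @ 2: {1,2,4,6,8,10,13}  (accept∈set)
'a' @ 3: {3,5,7,9,12}
'c' @ 4: {1,2,4,6,8,10,13}  (accept∈set)
'b' @ 5: {3,11,12}
'c' @ 6: {1,2,4,6,8,10,13}  (accept∈set)
final: {1,2,4,6,8,10,13}; accept 1 in set

Answer: ACCEPT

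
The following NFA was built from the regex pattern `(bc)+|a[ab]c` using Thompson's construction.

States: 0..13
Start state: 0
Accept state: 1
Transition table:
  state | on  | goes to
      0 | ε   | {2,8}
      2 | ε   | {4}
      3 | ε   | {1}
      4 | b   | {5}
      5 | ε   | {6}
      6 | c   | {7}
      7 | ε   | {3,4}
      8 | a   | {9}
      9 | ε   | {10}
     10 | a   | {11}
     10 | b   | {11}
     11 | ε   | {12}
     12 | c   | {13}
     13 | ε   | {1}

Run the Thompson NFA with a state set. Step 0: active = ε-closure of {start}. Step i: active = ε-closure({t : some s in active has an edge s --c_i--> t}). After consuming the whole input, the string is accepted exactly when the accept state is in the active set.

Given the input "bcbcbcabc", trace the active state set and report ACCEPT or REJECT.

start: ε-closure({0}) = {0,2,4,8}
'b' @ 1: {5,6}
'c' @ 2: {1,3,4,7}  ✓accept
'b' @ 3: {5,6}
'c' @ 4: {1,3,4,7}  ✓accept
'b' @ 5: {5,6}
'c' @ 6: {1,3,4,7}  ✓accept
'a' @ 7: {}  — dead — no transitions
rest 'bc' ignored (set empty)
final: {}; accept 1 not in set

Answer: REJECT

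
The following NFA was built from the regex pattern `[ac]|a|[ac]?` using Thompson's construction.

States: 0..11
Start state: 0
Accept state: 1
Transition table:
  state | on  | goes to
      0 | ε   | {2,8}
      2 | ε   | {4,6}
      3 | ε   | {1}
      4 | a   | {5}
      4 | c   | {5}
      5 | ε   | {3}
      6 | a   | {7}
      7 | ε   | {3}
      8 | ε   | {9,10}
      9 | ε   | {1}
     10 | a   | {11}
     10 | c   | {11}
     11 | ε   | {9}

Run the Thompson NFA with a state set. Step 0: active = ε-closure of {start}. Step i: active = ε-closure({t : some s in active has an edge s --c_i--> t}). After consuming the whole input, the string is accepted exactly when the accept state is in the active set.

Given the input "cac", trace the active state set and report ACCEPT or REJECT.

Answer: REJECT

Derivation:
start: ε-closure({0}) = {0,1,2,4,6,8,9,10}
'c' @ 1: {1,3,5,9,11}  ✓accept
'a' @ 2: {}  — no active states
rest 'c' ignored (set empty)
final: {}; accept 1 not in set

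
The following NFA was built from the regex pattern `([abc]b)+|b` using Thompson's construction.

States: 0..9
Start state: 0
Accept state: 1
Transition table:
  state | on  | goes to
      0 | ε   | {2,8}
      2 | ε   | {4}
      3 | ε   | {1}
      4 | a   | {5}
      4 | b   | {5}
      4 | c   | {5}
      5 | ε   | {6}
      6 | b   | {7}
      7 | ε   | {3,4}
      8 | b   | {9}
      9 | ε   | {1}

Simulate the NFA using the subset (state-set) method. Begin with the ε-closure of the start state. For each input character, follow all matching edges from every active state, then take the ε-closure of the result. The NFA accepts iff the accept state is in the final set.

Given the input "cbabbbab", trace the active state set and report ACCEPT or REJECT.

initial (ε-close {0}): {0,2,4,8}
'c' @ 1: {5,6}
'b' @ 2: {1,3,4,7}  (accept∈set)
'a' @ 3: {5,6}
'b' @ 4: {1,3,4,7}  (accept∈set)
'b' @ 5: {5,6}
'b' @ 6: {1,3,4,7}  (accept∈set)
'a' @ 7: {5,6}
'b' @ 8: {1,3,4,7}  (accept∈set)
end set {1,3,4,7} — state 1 in

Answer: ACCEPT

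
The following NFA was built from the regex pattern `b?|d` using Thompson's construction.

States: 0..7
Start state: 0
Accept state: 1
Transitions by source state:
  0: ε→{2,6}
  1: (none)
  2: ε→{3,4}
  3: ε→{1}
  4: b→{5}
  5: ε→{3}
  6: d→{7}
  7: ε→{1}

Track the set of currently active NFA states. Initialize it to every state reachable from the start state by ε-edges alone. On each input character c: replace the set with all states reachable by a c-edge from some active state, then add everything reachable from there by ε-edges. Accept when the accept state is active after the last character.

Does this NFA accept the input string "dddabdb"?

S₀ = ε-closure({0}) = {0,1,2,3,4,6}
'd' @ 1: {1,7}  ✓accept
'd' @ 2: {}  — no active states
rest 'dabdb' ignored (set empty)
end set {} — state 1 not in

Answer: REJECT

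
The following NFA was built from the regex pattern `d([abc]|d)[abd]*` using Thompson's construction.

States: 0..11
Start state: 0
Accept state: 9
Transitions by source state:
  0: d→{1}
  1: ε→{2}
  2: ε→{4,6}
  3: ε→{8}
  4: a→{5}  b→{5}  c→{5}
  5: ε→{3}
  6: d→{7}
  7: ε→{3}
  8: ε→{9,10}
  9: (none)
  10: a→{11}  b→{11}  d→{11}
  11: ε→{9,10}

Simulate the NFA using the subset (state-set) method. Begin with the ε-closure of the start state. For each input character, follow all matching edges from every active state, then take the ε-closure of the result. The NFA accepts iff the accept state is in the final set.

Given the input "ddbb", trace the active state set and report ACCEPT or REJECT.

initial (ε-close {0}): {0}
'd' @ 1: {1,2,4,6}
'd' @ 2: {3,7,8,9,10}  ✓accept
'b' @ 3: {9,10,11}  ✓accept
'b' @ 4: {9,10,11}  ✓accept
final: {9,10,11}; accept 9 in set

Answer: ACCEPT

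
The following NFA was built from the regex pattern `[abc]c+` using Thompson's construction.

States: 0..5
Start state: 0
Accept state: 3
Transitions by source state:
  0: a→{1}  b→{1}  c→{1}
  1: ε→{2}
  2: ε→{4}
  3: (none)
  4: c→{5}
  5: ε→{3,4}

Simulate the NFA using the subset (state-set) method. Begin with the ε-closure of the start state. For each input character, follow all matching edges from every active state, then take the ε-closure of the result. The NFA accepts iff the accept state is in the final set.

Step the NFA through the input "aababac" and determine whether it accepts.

start: ε-closure({0}) = {0}
'a' @ 1: {1,2,4}
'a' @ 2: {}  — no active states
rest 'babac' ignored (set empty)
final: {}; accept 3 not in set

Answer: REJECT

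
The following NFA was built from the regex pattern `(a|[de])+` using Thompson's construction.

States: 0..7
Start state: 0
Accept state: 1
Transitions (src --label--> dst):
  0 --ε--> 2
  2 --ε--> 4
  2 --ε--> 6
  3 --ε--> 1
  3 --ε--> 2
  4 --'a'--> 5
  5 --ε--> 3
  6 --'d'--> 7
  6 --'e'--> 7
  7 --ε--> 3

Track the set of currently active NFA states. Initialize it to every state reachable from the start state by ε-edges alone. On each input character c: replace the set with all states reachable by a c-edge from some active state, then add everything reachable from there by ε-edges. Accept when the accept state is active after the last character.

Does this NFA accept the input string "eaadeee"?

start: ε-closure({0}) = {0,2,4,6}
'e' @ 1: {1,2,3,4,6,7}  (accept∈set)
'a' @ 2: {1,2,3,4,5,6}  (accept∈set)
'a' @ 3: {1,2,3,4,5,6}  (accept∈set)
'd' @ 4: {1,2,3,4,6,7}  (accept∈set)
'e' @ 5: {1,2,3,4,6,7}  (accept∈set)
'e' @ 6: {1,2,3,4,6,7}  (accept∈set)
'e' @ 7: {1,2,3,4,6,7}  (accept∈set)
after full input: {1,2,3,4,6,7}  (accept=1 in)

Answer: ACCEPT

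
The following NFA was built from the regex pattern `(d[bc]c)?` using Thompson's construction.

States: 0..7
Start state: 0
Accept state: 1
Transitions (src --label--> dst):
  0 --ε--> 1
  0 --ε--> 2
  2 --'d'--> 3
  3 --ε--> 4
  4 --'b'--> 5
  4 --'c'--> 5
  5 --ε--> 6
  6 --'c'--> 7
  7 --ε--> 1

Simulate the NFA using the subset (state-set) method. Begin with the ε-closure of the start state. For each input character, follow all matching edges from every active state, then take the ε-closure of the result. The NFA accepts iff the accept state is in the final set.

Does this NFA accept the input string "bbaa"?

S₀ = ε-closure({0}) = {0,1,2}
'b' @ 1: {}  — no active states
rest 'baa' ignored (set empty)
end set {} — state 1 not in

Answer: REJECT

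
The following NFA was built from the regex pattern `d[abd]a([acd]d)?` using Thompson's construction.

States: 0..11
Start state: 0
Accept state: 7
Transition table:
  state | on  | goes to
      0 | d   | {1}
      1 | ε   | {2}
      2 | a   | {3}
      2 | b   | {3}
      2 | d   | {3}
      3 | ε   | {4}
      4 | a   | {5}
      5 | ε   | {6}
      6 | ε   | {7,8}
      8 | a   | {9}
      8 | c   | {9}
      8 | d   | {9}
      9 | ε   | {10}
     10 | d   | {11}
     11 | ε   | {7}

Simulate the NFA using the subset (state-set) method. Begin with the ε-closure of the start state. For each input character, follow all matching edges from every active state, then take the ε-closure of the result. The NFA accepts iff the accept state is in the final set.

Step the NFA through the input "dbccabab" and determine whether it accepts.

Answer: REJECT

Trace:
S₀ = ε-closure({0}) = {0}
'd' @ 1: {1,2}
'b' @ 2: {3,4}
'c' @ 3: {}  — state set empty
rest 'cabab' ignored (set empty)
end set {} — state 7 not in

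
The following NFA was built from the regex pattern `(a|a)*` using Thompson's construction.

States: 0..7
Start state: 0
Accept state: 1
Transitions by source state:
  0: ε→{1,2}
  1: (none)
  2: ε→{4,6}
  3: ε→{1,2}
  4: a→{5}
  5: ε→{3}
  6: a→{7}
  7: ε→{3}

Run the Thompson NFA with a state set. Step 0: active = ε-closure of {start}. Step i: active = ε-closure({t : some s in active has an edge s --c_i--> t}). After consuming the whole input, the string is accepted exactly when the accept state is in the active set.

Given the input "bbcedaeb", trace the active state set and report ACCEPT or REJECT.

Answer: REJECT

Steps:
S₀ = ε-closure({0}) = {0,1,2,4,6}
'b' @ 1: {}  — dead — no transitions
rest 'bcedaeb' ignored (set empty)
end set {} — state 1 not in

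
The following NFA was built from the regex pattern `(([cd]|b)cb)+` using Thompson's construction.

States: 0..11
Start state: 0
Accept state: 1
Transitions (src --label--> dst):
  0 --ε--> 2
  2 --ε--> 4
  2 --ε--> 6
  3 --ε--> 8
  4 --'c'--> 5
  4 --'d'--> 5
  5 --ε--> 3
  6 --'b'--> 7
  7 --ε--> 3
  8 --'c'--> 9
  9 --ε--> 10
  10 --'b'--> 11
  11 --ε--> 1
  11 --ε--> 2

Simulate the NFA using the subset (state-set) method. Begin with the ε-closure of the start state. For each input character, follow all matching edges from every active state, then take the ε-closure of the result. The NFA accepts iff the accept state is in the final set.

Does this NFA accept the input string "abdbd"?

Answer: REJECT

Derivation:
S₀ = ε-closure({0}) = {0,2,4,6}
'a' @ 1: {}  — no active states
rest 'bdbd' ignored (set empty)
after full input: {}  (accept=1 not in)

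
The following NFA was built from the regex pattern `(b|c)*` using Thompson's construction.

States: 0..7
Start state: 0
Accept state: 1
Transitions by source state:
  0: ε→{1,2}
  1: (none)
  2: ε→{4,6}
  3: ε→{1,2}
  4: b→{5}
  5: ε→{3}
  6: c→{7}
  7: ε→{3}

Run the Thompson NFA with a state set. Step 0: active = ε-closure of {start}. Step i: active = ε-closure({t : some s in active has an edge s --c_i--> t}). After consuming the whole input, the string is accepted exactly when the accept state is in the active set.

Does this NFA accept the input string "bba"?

S₀ = ε-closure({0}) = {0,1,2,4,6}
'b' @ 1: {1,2,3,4,5,6}  (accept∈set)
'b' @ 2: {1,2,3,4,5,6}  (accept∈set)
'a' @ 3: {}  — dead — no transitions
after full input: {}  (accept=1 not in)

Answer: REJECT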